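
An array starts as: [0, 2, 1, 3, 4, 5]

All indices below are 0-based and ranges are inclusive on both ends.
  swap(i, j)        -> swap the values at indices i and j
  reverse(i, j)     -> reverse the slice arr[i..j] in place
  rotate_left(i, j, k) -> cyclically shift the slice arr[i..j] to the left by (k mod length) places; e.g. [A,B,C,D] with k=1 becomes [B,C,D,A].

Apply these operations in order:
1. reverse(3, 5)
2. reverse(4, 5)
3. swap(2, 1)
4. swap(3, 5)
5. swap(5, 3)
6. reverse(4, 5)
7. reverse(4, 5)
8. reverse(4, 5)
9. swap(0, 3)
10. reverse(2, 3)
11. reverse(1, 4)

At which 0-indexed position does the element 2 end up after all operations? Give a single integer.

Answer: 2

Derivation:
After 1 (reverse(3, 5)): [0, 2, 1, 5, 4, 3]
After 2 (reverse(4, 5)): [0, 2, 1, 5, 3, 4]
After 3 (swap(2, 1)): [0, 1, 2, 5, 3, 4]
After 4 (swap(3, 5)): [0, 1, 2, 4, 3, 5]
After 5 (swap(5, 3)): [0, 1, 2, 5, 3, 4]
After 6 (reverse(4, 5)): [0, 1, 2, 5, 4, 3]
After 7 (reverse(4, 5)): [0, 1, 2, 5, 3, 4]
After 8 (reverse(4, 5)): [0, 1, 2, 5, 4, 3]
After 9 (swap(0, 3)): [5, 1, 2, 0, 4, 3]
After 10 (reverse(2, 3)): [5, 1, 0, 2, 4, 3]
After 11 (reverse(1, 4)): [5, 4, 2, 0, 1, 3]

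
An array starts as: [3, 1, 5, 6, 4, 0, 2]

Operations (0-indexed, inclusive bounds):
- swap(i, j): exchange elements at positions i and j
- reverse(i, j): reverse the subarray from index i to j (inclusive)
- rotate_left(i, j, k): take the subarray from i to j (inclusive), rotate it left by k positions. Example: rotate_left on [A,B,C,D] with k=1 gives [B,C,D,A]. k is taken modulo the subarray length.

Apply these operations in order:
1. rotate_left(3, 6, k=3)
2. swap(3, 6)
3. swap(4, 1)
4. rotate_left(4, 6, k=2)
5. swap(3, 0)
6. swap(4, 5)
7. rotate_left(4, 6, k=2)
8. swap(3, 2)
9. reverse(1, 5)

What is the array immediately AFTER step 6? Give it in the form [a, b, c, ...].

After 1 (rotate_left(3, 6, k=3)): [3, 1, 5, 2, 6, 4, 0]
After 2 (swap(3, 6)): [3, 1, 5, 0, 6, 4, 2]
After 3 (swap(4, 1)): [3, 6, 5, 0, 1, 4, 2]
After 4 (rotate_left(4, 6, k=2)): [3, 6, 5, 0, 2, 1, 4]
After 5 (swap(3, 0)): [0, 6, 5, 3, 2, 1, 4]
After 6 (swap(4, 5)): [0, 6, 5, 3, 1, 2, 4]

Answer: [0, 6, 5, 3, 1, 2, 4]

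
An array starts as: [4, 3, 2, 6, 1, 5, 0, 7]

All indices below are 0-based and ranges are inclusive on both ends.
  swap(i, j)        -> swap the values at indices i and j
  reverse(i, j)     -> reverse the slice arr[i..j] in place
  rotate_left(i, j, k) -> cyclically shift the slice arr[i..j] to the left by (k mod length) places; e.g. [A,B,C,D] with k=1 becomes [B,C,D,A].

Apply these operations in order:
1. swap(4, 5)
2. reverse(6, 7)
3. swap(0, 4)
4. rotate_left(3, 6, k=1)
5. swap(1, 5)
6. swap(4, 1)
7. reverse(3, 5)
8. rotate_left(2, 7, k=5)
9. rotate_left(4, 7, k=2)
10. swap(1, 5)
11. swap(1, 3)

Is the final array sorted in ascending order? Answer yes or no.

Answer: no

Derivation:
After 1 (swap(4, 5)): [4, 3, 2, 6, 5, 1, 0, 7]
After 2 (reverse(6, 7)): [4, 3, 2, 6, 5, 1, 7, 0]
After 3 (swap(0, 4)): [5, 3, 2, 6, 4, 1, 7, 0]
After 4 (rotate_left(3, 6, k=1)): [5, 3, 2, 4, 1, 7, 6, 0]
After 5 (swap(1, 5)): [5, 7, 2, 4, 1, 3, 6, 0]
After 6 (swap(4, 1)): [5, 1, 2, 4, 7, 3, 6, 0]
After 7 (reverse(3, 5)): [5, 1, 2, 3, 7, 4, 6, 0]
After 8 (rotate_left(2, 7, k=5)): [5, 1, 0, 2, 3, 7, 4, 6]
After 9 (rotate_left(4, 7, k=2)): [5, 1, 0, 2, 4, 6, 3, 7]
After 10 (swap(1, 5)): [5, 6, 0, 2, 4, 1, 3, 7]
After 11 (swap(1, 3)): [5, 2, 0, 6, 4, 1, 3, 7]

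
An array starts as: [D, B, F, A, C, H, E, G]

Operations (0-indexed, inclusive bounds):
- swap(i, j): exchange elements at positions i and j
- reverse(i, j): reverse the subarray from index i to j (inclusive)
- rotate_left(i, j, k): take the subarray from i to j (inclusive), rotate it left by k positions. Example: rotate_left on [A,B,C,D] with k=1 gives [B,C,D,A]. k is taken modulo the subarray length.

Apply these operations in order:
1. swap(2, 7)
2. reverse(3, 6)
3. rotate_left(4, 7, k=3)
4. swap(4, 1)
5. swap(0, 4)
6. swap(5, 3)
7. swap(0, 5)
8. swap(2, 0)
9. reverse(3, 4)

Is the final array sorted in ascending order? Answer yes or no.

Answer: no

Derivation:
After 1 (swap(2, 7)): [D, B, G, A, C, H, E, F]
After 2 (reverse(3, 6)): [D, B, G, E, H, C, A, F]
After 3 (rotate_left(4, 7, k=3)): [D, B, G, E, F, H, C, A]
After 4 (swap(4, 1)): [D, F, G, E, B, H, C, A]
After 5 (swap(0, 4)): [B, F, G, E, D, H, C, A]
After 6 (swap(5, 3)): [B, F, G, H, D, E, C, A]
After 7 (swap(0, 5)): [E, F, G, H, D, B, C, A]
After 8 (swap(2, 0)): [G, F, E, H, D, B, C, A]
After 9 (reverse(3, 4)): [G, F, E, D, H, B, C, A]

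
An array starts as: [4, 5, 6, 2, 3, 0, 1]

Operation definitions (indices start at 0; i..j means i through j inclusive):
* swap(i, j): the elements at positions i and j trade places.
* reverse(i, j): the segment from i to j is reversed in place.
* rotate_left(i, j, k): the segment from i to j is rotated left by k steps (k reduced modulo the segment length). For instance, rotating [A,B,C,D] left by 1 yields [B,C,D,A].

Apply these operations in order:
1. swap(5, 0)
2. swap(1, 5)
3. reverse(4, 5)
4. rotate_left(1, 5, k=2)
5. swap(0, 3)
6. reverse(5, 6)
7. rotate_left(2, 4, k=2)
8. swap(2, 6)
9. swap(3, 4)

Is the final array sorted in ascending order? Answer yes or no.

After 1 (swap(5, 0)): [0, 5, 6, 2, 3, 4, 1]
After 2 (swap(1, 5)): [0, 4, 6, 2, 3, 5, 1]
After 3 (reverse(4, 5)): [0, 4, 6, 2, 5, 3, 1]
After 4 (rotate_left(1, 5, k=2)): [0, 2, 5, 3, 4, 6, 1]
After 5 (swap(0, 3)): [3, 2, 5, 0, 4, 6, 1]
After 6 (reverse(5, 6)): [3, 2, 5, 0, 4, 1, 6]
After 7 (rotate_left(2, 4, k=2)): [3, 2, 4, 5, 0, 1, 6]
After 8 (swap(2, 6)): [3, 2, 6, 5, 0, 1, 4]
After 9 (swap(3, 4)): [3, 2, 6, 0, 5, 1, 4]

Answer: no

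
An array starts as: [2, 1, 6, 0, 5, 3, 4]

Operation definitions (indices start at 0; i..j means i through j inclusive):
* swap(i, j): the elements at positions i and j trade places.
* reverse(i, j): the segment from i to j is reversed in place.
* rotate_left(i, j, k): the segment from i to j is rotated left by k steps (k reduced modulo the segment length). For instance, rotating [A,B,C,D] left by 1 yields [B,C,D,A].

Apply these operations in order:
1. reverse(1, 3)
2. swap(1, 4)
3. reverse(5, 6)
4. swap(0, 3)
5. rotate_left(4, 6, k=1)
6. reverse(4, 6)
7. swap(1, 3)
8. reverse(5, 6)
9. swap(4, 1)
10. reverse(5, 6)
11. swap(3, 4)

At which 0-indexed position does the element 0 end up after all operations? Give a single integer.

After 1 (reverse(1, 3)): [2, 0, 6, 1, 5, 3, 4]
After 2 (swap(1, 4)): [2, 5, 6, 1, 0, 3, 4]
After 3 (reverse(5, 6)): [2, 5, 6, 1, 0, 4, 3]
After 4 (swap(0, 3)): [1, 5, 6, 2, 0, 4, 3]
After 5 (rotate_left(4, 6, k=1)): [1, 5, 6, 2, 4, 3, 0]
After 6 (reverse(4, 6)): [1, 5, 6, 2, 0, 3, 4]
After 7 (swap(1, 3)): [1, 2, 6, 5, 0, 3, 4]
After 8 (reverse(5, 6)): [1, 2, 6, 5, 0, 4, 3]
After 9 (swap(4, 1)): [1, 0, 6, 5, 2, 4, 3]
After 10 (reverse(5, 6)): [1, 0, 6, 5, 2, 3, 4]
After 11 (swap(3, 4)): [1, 0, 6, 2, 5, 3, 4]

Answer: 1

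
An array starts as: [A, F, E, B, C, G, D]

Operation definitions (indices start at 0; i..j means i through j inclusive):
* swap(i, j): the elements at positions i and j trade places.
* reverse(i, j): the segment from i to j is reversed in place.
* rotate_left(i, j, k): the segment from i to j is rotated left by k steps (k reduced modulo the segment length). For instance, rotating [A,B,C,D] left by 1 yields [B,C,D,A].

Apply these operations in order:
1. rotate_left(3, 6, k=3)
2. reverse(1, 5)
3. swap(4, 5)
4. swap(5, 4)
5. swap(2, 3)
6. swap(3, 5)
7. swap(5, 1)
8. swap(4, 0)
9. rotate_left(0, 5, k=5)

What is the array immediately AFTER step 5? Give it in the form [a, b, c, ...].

After 1 (rotate_left(3, 6, k=3)): [A, F, E, D, B, C, G]
After 2 (reverse(1, 5)): [A, C, B, D, E, F, G]
After 3 (swap(4, 5)): [A, C, B, D, F, E, G]
After 4 (swap(5, 4)): [A, C, B, D, E, F, G]
After 5 (swap(2, 3)): [A, C, D, B, E, F, G]

Answer: [A, C, D, B, E, F, G]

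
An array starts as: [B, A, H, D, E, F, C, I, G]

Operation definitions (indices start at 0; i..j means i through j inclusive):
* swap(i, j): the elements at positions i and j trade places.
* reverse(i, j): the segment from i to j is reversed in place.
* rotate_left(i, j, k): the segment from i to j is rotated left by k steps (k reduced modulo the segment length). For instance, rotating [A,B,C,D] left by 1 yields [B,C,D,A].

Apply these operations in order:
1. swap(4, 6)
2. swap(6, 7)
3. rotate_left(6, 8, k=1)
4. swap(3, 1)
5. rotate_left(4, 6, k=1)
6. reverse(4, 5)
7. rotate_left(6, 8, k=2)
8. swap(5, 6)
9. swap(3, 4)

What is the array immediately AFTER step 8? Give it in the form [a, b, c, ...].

Answer: [B, D, H, A, E, I, F, C, G]

Derivation:
After 1 (swap(4, 6)): [B, A, H, D, C, F, E, I, G]
After 2 (swap(6, 7)): [B, A, H, D, C, F, I, E, G]
After 3 (rotate_left(6, 8, k=1)): [B, A, H, D, C, F, E, G, I]
After 4 (swap(3, 1)): [B, D, H, A, C, F, E, G, I]
After 5 (rotate_left(4, 6, k=1)): [B, D, H, A, F, E, C, G, I]
After 6 (reverse(4, 5)): [B, D, H, A, E, F, C, G, I]
After 7 (rotate_left(6, 8, k=2)): [B, D, H, A, E, F, I, C, G]
After 8 (swap(5, 6)): [B, D, H, A, E, I, F, C, G]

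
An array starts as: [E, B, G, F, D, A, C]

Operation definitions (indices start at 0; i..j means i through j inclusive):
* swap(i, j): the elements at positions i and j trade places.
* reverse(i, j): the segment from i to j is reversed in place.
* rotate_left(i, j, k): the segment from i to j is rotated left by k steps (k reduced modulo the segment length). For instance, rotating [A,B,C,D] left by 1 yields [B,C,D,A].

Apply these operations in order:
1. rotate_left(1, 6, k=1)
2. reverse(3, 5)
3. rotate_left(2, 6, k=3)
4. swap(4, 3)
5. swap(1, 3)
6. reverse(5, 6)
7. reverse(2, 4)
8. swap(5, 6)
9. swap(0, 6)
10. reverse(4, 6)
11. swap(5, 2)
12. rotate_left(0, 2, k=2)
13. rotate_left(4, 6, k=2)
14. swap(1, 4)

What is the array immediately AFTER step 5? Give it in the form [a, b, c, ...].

Answer: [E, F, D, G, B, C, A]

Derivation:
After 1 (rotate_left(1, 6, k=1)): [E, G, F, D, A, C, B]
After 2 (reverse(3, 5)): [E, G, F, C, A, D, B]
After 3 (rotate_left(2, 6, k=3)): [E, G, D, B, F, C, A]
After 4 (swap(4, 3)): [E, G, D, F, B, C, A]
After 5 (swap(1, 3)): [E, F, D, G, B, C, A]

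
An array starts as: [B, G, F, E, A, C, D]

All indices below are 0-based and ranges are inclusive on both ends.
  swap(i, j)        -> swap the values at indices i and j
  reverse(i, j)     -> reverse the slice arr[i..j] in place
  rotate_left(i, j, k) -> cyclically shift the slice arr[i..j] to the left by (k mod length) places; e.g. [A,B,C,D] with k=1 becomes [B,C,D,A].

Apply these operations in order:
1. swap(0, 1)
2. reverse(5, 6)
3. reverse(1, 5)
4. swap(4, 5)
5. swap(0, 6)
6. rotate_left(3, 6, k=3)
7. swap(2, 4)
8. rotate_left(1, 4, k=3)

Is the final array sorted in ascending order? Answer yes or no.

Answer: no

Derivation:
After 1 (swap(0, 1)): [G, B, F, E, A, C, D]
After 2 (reverse(5, 6)): [G, B, F, E, A, D, C]
After 3 (reverse(1, 5)): [G, D, A, E, F, B, C]
After 4 (swap(4, 5)): [G, D, A, E, B, F, C]
After 5 (swap(0, 6)): [C, D, A, E, B, F, G]
After 6 (rotate_left(3, 6, k=3)): [C, D, A, G, E, B, F]
After 7 (swap(2, 4)): [C, D, E, G, A, B, F]
After 8 (rotate_left(1, 4, k=3)): [C, A, D, E, G, B, F]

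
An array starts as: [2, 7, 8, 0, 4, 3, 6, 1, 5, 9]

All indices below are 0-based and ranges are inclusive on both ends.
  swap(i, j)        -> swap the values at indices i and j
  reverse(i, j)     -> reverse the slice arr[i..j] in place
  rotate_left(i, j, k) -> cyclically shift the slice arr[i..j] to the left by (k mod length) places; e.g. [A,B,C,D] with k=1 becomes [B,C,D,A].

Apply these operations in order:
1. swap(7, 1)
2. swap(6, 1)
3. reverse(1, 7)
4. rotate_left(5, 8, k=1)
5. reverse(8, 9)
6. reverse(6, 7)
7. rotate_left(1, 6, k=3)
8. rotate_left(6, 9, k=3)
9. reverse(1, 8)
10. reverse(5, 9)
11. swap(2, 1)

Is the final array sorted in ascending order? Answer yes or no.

Answer: no

Derivation:
After 1 (swap(7, 1)): [2, 1, 8, 0, 4, 3, 6, 7, 5, 9]
After 2 (swap(6, 1)): [2, 6, 8, 0, 4, 3, 1, 7, 5, 9]
After 3 (reverse(1, 7)): [2, 7, 1, 3, 4, 0, 8, 6, 5, 9]
After 4 (rotate_left(5, 8, k=1)): [2, 7, 1, 3, 4, 8, 6, 5, 0, 9]
After 5 (reverse(8, 9)): [2, 7, 1, 3, 4, 8, 6, 5, 9, 0]
After 6 (reverse(6, 7)): [2, 7, 1, 3, 4, 8, 5, 6, 9, 0]
After 7 (rotate_left(1, 6, k=3)): [2, 4, 8, 5, 7, 1, 3, 6, 9, 0]
After 8 (rotate_left(6, 9, k=3)): [2, 4, 8, 5, 7, 1, 0, 3, 6, 9]
After 9 (reverse(1, 8)): [2, 6, 3, 0, 1, 7, 5, 8, 4, 9]
After 10 (reverse(5, 9)): [2, 6, 3, 0, 1, 9, 4, 8, 5, 7]
After 11 (swap(2, 1)): [2, 3, 6, 0, 1, 9, 4, 8, 5, 7]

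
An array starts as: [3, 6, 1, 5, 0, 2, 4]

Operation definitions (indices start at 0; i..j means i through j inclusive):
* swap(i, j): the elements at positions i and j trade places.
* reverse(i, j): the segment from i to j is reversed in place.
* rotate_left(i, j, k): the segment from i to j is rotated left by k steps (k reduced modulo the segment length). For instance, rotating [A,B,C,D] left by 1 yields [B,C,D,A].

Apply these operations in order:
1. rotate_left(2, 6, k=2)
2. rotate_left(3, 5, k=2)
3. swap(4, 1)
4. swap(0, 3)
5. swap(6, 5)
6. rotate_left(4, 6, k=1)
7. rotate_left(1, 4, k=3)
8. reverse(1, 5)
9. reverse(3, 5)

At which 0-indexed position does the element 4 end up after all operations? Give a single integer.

Answer: 1

Derivation:
After 1 (rotate_left(2, 6, k=2)): [3, 6, 0, 2, 4, 1, 5]
After 2 (rotate_left(3, 5, k=2)): [3, 6, 0, 1, 2, 4, 5]
After 3 (swap(4, 1)): [3, 2, 0, 1, 6, 4, 5]
After 4 (swap(0, 3)): [1, 2, 0, 3, 6, 4, 5]
After 5 (swap(6, 5)): [1, 2, 0, 3, 6, 5, 4]
After 6 (rotate_left(4, 6, k=1)): [1, 2, 0, 3, 5, 4, 6]
After 7 (rotate_left(1, 4, k=3)): [1, 5, 2, 0, 3, 4, 6]
After 8 (reverse(1, 5)): [1, 4, 3, 0, 2, 5, 6]
After 9 (reverse(3, 5)): [1, 4, 3, 5, 2, 0, 6]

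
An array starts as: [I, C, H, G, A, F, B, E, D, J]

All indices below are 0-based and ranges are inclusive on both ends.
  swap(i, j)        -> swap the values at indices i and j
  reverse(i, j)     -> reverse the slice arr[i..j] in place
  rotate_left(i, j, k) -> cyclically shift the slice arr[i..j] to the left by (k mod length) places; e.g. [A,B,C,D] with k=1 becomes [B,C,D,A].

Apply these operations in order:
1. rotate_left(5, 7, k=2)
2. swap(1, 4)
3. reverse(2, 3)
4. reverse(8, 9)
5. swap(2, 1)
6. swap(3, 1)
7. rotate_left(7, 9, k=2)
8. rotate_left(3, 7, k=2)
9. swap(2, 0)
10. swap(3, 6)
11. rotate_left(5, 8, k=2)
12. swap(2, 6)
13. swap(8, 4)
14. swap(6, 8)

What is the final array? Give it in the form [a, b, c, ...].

Answer: [A, H, B, G, E, C, F, D, I, J]

Derivation:
After 1 (rotate_left(5, 7, k=2)): [I, C, H, G, A, E, F, B, D, J]
After 2 (swap(1, 4)): [I, A, H, G, C, E, F, B, D, J]
After 3 (reverse(2, 3)): [I, A, G, H, C, E, F, B, D, J]
After 4 (reverse(8, 9)): [I, A, G, H, C, E, F, B, J, D]
After 5 (swap(2, 1)): [I, G, A, H, C, E, F, B, J, D]
After 6 (swap(3, 1)): [I, H, A, G, C, E, F, B, J, D]
After 7 (rotate_left(7, 9, k=2)): [I, H, A, G, C, E, F, D, B, J]
After 8 (rotate_left(3, 7, k=2)): [I, H, A, E, F, D, G, C, B, J]
After 9 (swap(2, 0)): [A, H, I, E, F, D, G, C, B, J]
After 10 (swap(3, 6)): [A, H, I, G, F, D, E, C, B, J]
After 11 (rotate_left(5, 8, k=2)): [A, H, I, G, F, C, B, D, E, J]
After 12 (swap(2, 6)): [A, H, B, G, F, C, I, D, E, J]
After 13 (swap(8, 4)): [A, H, B, G, E, C, I, D, F, J]
After 14 (swap(6, 8)): [A, H, B, G, E, C, F, D, I, J]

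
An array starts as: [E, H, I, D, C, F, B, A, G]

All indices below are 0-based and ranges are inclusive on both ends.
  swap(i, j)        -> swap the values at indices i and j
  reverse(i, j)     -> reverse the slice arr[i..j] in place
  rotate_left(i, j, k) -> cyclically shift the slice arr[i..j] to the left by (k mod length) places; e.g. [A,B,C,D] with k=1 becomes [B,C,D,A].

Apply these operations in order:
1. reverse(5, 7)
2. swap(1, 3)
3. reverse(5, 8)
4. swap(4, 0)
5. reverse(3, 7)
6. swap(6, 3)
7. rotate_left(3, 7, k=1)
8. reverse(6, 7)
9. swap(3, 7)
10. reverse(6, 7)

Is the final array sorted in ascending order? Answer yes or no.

After 1 (reverse(5, 7)): [E, H, I, D, C, A, B, F, G]
After 2 (swap(1, 3)): [E, D, I, H, C, A, B, F, G]
After 3 (reverse(5, 8)): [E, D, I, H, C, G, F, B, A]
After 4 (swap(4, 0)): [C, D, I, H, E, G, F, B, A]
After 5 (reverse(3, 7)): [C, D, I, B, F, G, E, H, A]
After 6 (swap(6, 3)): [C, D, I, E, F, G, B, H, A]
After 7 (rotate_left(3, 7, k=1)): [C, D, I, F, G, B, H, E, A]
After 8 (reverse(6, 7)): [C, D, I, F, G, B, E, H, A]
After 9 (swap(3, 7)): [C, D, I, H, G, B, E, F, A]
After 10 (reverse(6, 7)): [C, D, I, H, G, B, F, E, A]

Answer: no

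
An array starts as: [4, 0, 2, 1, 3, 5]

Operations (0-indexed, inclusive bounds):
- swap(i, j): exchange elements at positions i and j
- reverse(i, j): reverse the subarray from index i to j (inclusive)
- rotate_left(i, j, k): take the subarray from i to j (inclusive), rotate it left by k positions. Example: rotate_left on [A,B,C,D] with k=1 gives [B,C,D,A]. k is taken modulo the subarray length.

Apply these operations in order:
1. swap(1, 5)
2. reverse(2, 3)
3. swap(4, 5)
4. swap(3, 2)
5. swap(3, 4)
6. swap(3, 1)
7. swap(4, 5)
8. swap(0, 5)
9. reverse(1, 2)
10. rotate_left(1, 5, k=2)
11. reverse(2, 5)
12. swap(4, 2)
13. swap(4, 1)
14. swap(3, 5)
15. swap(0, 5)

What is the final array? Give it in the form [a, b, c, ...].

After 1 (swap(1, 5)): [4, 5, 2, 1, 3, 0]
After 2 (reverse(2, 3)): [4, 5, 1, 2, 3, 0]
After 3 (swap(4, 5)): [4, 5, 1, 2, 0, 3]
After 4 (swap(3, 2)): [4, 5, 2, 1, 0, 3]
After 5 (swap(3, 4)): [4, 5, 2, 0, 1, 3]
After 6 (swap(3, 1)): [4, 0, 2, 5, 1, 3]
After 7 (swap(4, 5)): [4, 0, 2, 5, 3, 1]
After 8 (swap(0, 5)): [1, 0, 2, 5, 3, 4]
After 9 (reverse(1, 2)): [1, 2, 0, 5, 3, 4]
After 10 (rotate_left(1, 5, k=2)): [1, 5, 3, 4, 2, 0]
After 11 (reverse(2, 5)): [1, 5, 0, 2, 4, 3]
After 12 (swap(4, 2)): [1, 5, 4, 2, 0, 3]
After 13 (swap(4, 1)): [1, 0, 4, 2, 5, 3]
After 14 (swap(3, 5)): [1, 0, 4, 3, 5, 2]
After 15 (swap(0, 5)): [2, 0, 4, 3, 5, 1]

Answer: [2, 0, 4, 3, 5, 1]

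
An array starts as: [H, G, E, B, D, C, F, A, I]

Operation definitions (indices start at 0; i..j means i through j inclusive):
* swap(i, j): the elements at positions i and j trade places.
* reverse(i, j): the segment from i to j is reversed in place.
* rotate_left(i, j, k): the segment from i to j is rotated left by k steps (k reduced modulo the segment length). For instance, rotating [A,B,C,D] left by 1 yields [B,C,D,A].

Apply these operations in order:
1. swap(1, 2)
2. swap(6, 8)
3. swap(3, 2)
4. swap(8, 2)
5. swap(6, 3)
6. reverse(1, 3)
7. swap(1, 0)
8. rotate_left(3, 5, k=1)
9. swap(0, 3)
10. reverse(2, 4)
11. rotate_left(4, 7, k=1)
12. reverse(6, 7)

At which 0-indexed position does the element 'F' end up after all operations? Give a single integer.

Answer: 6

Derivation:
After 1 (swap(1, 2)): [H, E, G, B, D, C, F, A, I]
After 2 (swap(6, 8)): [H, E, G, B, D, C, I, A, F]
After 3 (swap(3, 2)): [H, E, B, G, D, C, I, A, F]
After 4 (swap(8, 2)): [H, E, F, G, D, C, I, A, B]
After 5 (swap(6, 3)): [H, E, F, I, D, C, G, A, B]
After 6 (reverse(1, 3)): [H, I, F, E, D, C, G, A, B]
After 7 (swap(1, 0)): [I, H, F, E, D, C, G, A, B]
After 8 (rotate_left(3, 5, k=1)): [I, H, F, D, C, E, G, A, B]
After 9 (swap(0, 3)): [D, H, F, I, C, E, G, A, B]
After 10 (reverse(2, 4)): [D, H, C, I, F, E, G, A, B]
After 11 (rotate_left(4, 7, k=1)): [D, H, C, I, E, G, A, F, B]
After 12 (reverse(6, 7)): [D, H, C, I, E, G, F, A, B]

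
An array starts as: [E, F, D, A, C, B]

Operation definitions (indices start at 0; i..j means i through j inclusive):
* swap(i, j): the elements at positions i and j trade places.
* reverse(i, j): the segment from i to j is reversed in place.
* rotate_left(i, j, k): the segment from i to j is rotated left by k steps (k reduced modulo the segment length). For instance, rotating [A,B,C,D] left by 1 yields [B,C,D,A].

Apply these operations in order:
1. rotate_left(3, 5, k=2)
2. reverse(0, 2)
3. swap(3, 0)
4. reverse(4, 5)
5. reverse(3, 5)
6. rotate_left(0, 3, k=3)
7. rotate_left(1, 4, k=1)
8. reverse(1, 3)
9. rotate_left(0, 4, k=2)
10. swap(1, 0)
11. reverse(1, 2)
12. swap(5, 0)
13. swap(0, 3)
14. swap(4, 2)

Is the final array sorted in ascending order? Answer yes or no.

After 1 (rotate_left(3, 5, k=2)): [E, F, D, B, A, C]
After 2 (reverse(0, 2)): [D, F, E, B, A, C]
After 3 (swap(3, 0)): [B, F, E, D, A, C]
After 4 (reverse(4, 5)): [B, F, E, D, C, A]
After 5 (reverse(3, 5)): [B, F, E, A, C, D]
After 6 (rotate_left(0, 3, k=3)): [A, B, F, E, C, D]
After 7 (rotate_left(1, 4, k=1)): [A, F, E, C, B, D]
After 8 (reverse(1, 3)): [A, C, E, F, B, D]
After 9 (rotate_left(0, 4, k=2)): [E, F, B, A, C, D]
After 10 (swap(1, 0)): [F, E, B, A, C, D]
After 11 (reverse(1, 2)): [F, B, E, A, C, D]
After 12 (swap(5, 0)): [D, B, E, A, C, F]
After 13 (swap(0, 3)): [A, B, E, D, C, F]
After 14 (swap(4, 2)): [A, B, C, D, E, F]

Answer: yes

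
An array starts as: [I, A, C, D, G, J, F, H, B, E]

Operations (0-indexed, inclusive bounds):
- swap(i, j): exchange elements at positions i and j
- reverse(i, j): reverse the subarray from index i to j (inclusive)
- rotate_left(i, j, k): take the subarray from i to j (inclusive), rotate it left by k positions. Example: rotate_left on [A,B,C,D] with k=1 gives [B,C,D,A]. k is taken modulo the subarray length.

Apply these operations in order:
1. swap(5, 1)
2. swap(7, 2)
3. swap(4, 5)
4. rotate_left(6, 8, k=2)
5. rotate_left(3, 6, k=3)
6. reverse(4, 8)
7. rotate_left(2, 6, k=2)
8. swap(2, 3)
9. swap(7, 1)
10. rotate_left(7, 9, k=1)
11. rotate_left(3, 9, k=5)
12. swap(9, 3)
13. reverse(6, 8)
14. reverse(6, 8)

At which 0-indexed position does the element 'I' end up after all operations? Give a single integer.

Answer: 0

Derivation:
After 1 (swap(5, 1)): [I, J, C, D, G, A, F, H, B, E]
After 2 (swap(7, 2)): [I, J, H, D, G, A, F, C, B, E]
After 3 (swap(4, 5)): [I, J, H, D, A, G, F, C, B, E]
After 4 (rotate_left(6, 8, k=2)): [I, J, H, D, A, G, B, F, C, E]
After 5 (rotate_left(3, 6, k=3)): [I, J, H, B, D, A, G, F, C, E]
After 6 (reverse(4, 8)): [I, J, H, B, C, F, G, A, D, E]
After 7 (rotate_left(2, 6, k=2)): [I, J, C, F, G, H, B, A, D, E]
After 8 (swap(2, 3)): [I, J, F, C, G, H, B, A, D, E]
After 9 (swap(7, 1)): [I, A, F, C, G, H, B, J, D, E]
After 10 (rotate_left(7, 9, k=1)): [I, A, F, C, G, H, B, D, E, J]
After 11 (rotate_left(3, 9, k=5)): [I, A, F, E, J, C, G, H, B, D]
After 12 (swap(9, 3)): [I, A, F, D, J, C, G, H, B, E]
After 13 (reverse(6, 8)): [I, A, F, D, J, C, B, H, G, E]
After 14 (reverse(6, 8)): [I, A, F, D, J, C, G, H, B, E]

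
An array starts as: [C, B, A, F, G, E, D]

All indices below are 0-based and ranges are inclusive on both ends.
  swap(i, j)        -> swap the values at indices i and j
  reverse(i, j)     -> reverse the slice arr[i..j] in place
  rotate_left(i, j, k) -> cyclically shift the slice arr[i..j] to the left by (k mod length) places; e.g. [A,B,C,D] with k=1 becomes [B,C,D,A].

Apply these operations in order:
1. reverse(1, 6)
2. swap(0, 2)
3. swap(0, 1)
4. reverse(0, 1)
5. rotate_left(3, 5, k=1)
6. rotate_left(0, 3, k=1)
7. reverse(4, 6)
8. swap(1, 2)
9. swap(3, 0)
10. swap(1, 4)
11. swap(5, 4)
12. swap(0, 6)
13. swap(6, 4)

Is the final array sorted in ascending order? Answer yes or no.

After 1 (reverse(1, 6)): [C, D, E, G, F, A, B]
After 2 (swap(0, 2)): [E, D, C, G, F, A, B]
After 3 (swap(0, 1)): [D, E, C, G, F, A, B]
After 4 (reverse(0, 1)): [E, D, C, G, F, A, B]
After 5 (rotate_left(3, 5, k=1)): [E, D, C, F, A, G, B]
After 6 (rotate_left(0, 3, k=1)): [D, C, F, E, A, G, B]
After 7 (reverse(4, 6)): [D, C, F, E, B, G, A]
After 8 (swap(1, 2)): [D, F, C, E, B, G, A]
After 9 (swap(3, 0)): [E, F, C, D, B, G, A]
After 10 (swap(1, 4)): [E, B, C, D, F, G, A]
After 11 (swap(5, 4)): [E, B, C, D, G, F, A]
After 12 (swap(0, 6)): [A, B, C, D, G, F, E]
After 13 (swap(6, 4)): [A, B, C, D, E, F, G]

Answer: yes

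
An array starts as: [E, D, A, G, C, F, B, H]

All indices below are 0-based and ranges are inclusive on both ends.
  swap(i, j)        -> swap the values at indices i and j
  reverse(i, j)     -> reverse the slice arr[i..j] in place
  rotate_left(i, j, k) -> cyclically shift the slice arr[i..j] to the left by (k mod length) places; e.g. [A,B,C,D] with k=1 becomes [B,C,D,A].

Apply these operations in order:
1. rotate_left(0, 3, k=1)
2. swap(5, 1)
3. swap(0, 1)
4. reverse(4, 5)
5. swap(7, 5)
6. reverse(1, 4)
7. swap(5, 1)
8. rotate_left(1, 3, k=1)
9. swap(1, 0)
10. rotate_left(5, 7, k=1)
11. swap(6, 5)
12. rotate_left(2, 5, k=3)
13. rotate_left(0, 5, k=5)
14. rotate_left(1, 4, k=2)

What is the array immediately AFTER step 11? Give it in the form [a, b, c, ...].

Answer: [E, F, G, H, D, C, B, A]

Derivation:
After 1 (rotate_left(0, 3, k=1)): [D, A, G, E, C, F, B, H]
After 2 (swap(5, 1)): [D, F, G, E, C, A, B, H]
After 3 (swap(0, 1)): [F, D, G, E, C, A, B, H]
After 4 (reverse(4, 5)): [F, D, G, E, A, C, B, H]
After 5 (swap(7, 5)): [F, D, G, E, A, H, B, C]
After 6 (reverse(1, 4)): [F, A, E, G, D, H, B, C]
After 7 (swap(5, 1)): [F, H, E, G, D, A, B, C]
After 8 (rotate_left(1, 3, k=1)): [F, E, G, H, D, A, B, C]
After 9 (swap(1, 0)): [E, F, G, H, D, A, B, C]
After 10 (rotate_left(5, 7, k=1)): [E, F, G, H, D, B, C, A]
After 11 (swap(6, 5)): [E, F, G, H, D, C, B, A]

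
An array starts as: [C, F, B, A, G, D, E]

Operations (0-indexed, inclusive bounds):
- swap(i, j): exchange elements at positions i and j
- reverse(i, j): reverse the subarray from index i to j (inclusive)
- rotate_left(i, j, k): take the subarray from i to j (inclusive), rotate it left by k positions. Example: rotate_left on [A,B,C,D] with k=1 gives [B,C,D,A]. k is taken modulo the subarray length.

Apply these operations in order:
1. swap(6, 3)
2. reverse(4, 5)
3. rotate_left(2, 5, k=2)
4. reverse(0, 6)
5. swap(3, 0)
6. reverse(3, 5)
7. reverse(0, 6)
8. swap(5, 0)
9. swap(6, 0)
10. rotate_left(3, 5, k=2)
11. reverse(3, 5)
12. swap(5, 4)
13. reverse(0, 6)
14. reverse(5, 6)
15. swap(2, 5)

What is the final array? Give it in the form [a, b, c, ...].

After 1 (swap(6, 3)): [C, F, B, E, G, D, A]
After 2 (reverse(4, 5)): [C, F, B, E, D, G, A]
After 3 (rotate_left(2, 5, k=2)): [C, F, D, G, B, E, A]
After 4 (reverse(0, 6)): [A, E, B, G, D, F, C]
After 5 (swap(3, 0)): [G, E, B, A, D, F, C]
After 6 (reverse(3, 5)): [G, E, B, F, D, A, C]
After 7 (reverse(0, 6)): [C, A, D, F, B, E, G]
After 8 (swap(5, 0)): [E, A, D, F, B, C, G]
After 9 (swap(6, 0)): [G, A, D, F, B, C, E]
After 10 (rotate_left(3, 5, k=2)): [G, A, D, C, F, B, E]
After 11 (reverse(3, 5)): [G, A, D, B, F, C, E]
After 12 (swap(5, 4)): [G, A, D, B, C, F, E]
After 13 (reverse(0, 6)): [E, F, C, B, D, A, G]
After 14 (reverse(5, 6)): [E, F, C, B, D, G, A]
After 15 (swap(2, 5)): [E, F, G, B, D, C, A]

Answer: [E, F, G, B, D, C, A]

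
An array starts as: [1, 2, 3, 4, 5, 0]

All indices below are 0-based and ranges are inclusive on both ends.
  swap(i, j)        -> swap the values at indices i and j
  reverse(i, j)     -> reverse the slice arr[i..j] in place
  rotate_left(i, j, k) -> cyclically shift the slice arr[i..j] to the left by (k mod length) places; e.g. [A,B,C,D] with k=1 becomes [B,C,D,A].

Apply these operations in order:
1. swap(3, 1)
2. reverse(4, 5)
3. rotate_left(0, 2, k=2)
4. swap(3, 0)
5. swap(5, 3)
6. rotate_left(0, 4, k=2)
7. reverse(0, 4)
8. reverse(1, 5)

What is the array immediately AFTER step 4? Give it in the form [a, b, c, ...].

After 1 (swap(3, 1)): [1, 4, 3, 2, 5, 0]
After 2 (reverse(4, 5)): [1, 4, 3, 2, 0, 5]
After 3 (rotate_left(0, 2, k=2)): [3, 1, 4, 2, 0, 5]
After 4 (swap(3, 0)): [2, 1, 4, 3, 0, 5]

Answer: [2, 1, 4, 3, 0, 5]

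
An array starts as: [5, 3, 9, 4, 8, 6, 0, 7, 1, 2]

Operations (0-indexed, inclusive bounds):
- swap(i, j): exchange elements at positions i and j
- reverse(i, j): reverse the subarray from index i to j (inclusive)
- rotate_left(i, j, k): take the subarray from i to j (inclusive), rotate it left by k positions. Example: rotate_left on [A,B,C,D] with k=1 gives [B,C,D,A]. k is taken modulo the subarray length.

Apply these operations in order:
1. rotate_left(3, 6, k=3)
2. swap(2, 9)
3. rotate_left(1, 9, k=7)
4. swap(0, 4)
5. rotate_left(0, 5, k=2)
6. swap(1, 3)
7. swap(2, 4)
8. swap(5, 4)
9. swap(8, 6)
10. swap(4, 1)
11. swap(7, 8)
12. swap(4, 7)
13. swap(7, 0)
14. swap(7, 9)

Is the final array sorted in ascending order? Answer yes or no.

Answer: yes

Derivation:
After 1 (rotate_left(3, 6, k=3)): [5, 3, 9, 0, 4, 8, 6, 7, 1, 2]
After 2 (swap(2, 9)): [5, 3, 2, 0, 4, 8, 6, 7, 1, 9]
After 3 (rotate_left(1, 9, k=7)): [5, 1, 9, 3, 2, 0, 4, 8, 6, 7]
After 4 (swap(0, 4)): [2, 1, 9, 3, 5, 0, 4, 8, 6, 7]
After 5 (rotate_left(0, 5, k=2)): [9, 3, 5, 0, 2, 1, 4, 8, 6, 7]
After 6 (swap(1, 3)): [9, 0, 5, 3, 2, 1, 4, 8, 6, 7]
After 7 (swap(2, 4)): [9, 0, 2, 3, 5, 1, 4, 8, 6, 7]
After 8 (swap(5, 4)): [9, 0, 2, 3, 1, 5, 4, 8, 6, 7]
After 9 (swap(8, 6)): [9, 0, 2, 3, 1, 5, 6, 8, 4, 7]
After 10 (swap(4, 1)): [9, 1, 2, 3, 0, 5, 6, 8, 4, 7]
After 11 (swap(7, 8)): [9, 1, 2, 3, 0, 5, 6, 4, 8, 7]
After 12 (swap(4, 7)): [9, 1, 2, 3, 4, 5, 6, 0, 8, 7]
After 13 (swap(7, 0)): [0, 1, 2, 3, 4, 5, 6, 9, 8, 7]
After 14 (swap(7, 9)): [0, 1, 2, 3, 4, 5, 6, 7, 8, 9]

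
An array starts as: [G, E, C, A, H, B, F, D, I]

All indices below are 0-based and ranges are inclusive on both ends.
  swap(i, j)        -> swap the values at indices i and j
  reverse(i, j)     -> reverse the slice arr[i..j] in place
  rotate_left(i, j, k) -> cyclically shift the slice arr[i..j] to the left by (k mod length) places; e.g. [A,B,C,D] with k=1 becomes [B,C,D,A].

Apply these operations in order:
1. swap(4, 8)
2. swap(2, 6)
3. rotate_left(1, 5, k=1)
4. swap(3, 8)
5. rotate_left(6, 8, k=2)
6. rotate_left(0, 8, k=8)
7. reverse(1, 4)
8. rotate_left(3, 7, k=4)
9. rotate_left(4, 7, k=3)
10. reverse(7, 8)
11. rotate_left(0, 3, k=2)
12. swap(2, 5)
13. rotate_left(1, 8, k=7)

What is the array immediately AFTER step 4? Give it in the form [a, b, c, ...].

After 1 (swap(4, 8)): [G, E, C, A, I, B, F, D, H]
After 2 (swap(2, 6)): [G, E, F, A, I, B, C, D, H]
After 3 (rotate_left(1, 5, k=1)): [G, F, A, I, B, E, C, D, H]
After 4 (swap(3, 8)): [G, F, A, H, B, E, C, D, I]

Answer: [G, F, A, H, B, E, C, D, I]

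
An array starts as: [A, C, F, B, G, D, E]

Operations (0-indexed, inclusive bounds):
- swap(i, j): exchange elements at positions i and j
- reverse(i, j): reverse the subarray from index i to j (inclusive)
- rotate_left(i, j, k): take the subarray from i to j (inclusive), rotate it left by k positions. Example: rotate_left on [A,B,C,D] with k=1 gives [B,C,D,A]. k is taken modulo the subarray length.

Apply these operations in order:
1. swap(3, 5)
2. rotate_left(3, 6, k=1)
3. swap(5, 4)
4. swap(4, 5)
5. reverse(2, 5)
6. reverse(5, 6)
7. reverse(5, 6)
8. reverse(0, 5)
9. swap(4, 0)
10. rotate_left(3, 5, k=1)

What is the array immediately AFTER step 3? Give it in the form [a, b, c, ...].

After 1 (swap(3, 5)): [A, C, F, D, G, B, E]
After 2 (rotate_left(3, 6, k=1)): [A, C, F, G, B, E, D]
After 3 (swap(5, 4)): [A, C, F, G, E, B, D]

Answer: [A, C, F, G, E, B, D]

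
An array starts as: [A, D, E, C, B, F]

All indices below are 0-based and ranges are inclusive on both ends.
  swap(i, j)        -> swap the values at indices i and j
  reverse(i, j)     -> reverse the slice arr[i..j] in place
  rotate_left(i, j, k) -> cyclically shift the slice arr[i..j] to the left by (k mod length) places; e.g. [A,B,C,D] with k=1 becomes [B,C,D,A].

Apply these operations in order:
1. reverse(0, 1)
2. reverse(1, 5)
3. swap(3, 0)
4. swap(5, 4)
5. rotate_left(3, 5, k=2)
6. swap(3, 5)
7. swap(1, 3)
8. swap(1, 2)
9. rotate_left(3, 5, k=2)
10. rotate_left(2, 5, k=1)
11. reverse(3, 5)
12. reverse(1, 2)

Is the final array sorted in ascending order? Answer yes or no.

After 1 (reverse(0, 1)): [D, A, E, C, B, F]
After 2 (reverse(1, 5)): [D, F, B, C, E, A]
After 3 (swap(3, 0)): [C, F, B, D, E, A]
After 4 (swap(5, 4)): [C, F, B, D, A, E]
After 5 (rotate_left(3, 5, k=2)): [C, F, B, E, D, A]
After 6 (swap(3, 5)): [C, F, B, A, D, E]
After 7 (swap(1, 3)): [C, A, B, F, D, E]
After 8 (swap(1, 2)): [C, B, A, F, D, E]
After 9 (rotate_left(3, 5, k=2)): [C, B, A, E, F, D]
After 10 (rotate_left(2, 5, k=1)): [C, B, E, F, D, A]
After 11 (reverse(3, 5)): [C, B, E, A, D, F]
After 12 (reverse(1, 2)): [C, E, B, A, D, F]

Answer: no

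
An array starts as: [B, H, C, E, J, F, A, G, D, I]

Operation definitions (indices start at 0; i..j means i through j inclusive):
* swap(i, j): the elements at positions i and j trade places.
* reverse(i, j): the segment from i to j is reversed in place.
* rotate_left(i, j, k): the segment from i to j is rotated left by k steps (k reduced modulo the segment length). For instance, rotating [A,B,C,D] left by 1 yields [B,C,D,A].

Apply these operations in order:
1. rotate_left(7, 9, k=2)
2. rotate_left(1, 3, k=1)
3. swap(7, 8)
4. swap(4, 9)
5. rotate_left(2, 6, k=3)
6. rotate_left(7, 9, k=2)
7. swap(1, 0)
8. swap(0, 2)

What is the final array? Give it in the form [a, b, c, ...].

After 1 (rotate_left(7, 9, k=2)): [B, H, C, E, J, F, A, I, G, D]
After 2 (rotate_left(1, 3, k=1)): [B, C, E, H, J, F, A, I, G, D]
After 3 (swap(7, 8)): [B, C, E, H, J, F, A, G, I, D]
After 4 (swap(4, 9)): [B, C, E, H, D, F, A, G, I, J]
After 5 (rotate_left(2, 6, k=3)): [B, C, F, A, E, H, D, G, I, J]
After 6 (rotate_left(7, 9, k=2)): [B, C, F, A, E, H, D, J, G, I]
After 7 (swap(1, 0)): [C, B, F, A, E, H, D, J, G, I]
After 8 (swap(0, 2)): [F, B, C, A, E, H, D, J, G, I]

Answer: [F, B, C, A, E, H, D, J, G, I]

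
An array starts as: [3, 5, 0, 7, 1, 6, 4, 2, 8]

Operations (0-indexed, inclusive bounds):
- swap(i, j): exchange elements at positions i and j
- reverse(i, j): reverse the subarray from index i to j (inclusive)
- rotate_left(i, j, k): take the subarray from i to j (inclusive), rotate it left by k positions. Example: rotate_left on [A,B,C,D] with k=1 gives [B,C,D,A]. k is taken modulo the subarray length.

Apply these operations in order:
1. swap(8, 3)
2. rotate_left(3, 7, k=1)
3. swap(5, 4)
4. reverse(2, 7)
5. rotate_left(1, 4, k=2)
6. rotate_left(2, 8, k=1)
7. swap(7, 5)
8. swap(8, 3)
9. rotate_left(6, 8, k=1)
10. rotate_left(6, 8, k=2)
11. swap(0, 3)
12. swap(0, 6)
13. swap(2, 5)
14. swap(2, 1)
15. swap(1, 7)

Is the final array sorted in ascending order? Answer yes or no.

After 1 (swap(8, 3)): [3, 5, 0, 8, 1, 6, 4, 2, 7]
After 2 (rotate_left(3, 7, k=1)): [3, 5, 0, 1, 6, 4, 2, 8, 7]
After 3 (swap(5, 4)): [3, 5, 0, 1, 4, 6, 2, 8, 7]
After 4 (reverse(2, 7)): [3, 5, 8, 2, 6, 4, 1, 0, 7]
After 5 (rotate_left(1, 4, k=2)): [3, 2, 6, 5, 8, 4, 1, 0, 7]
After 6 (rotate_left(2, 8, k=1)): [3, 2, 5, 8, 4, 1, 0, 7, 6]
After 7 (swap(7, 5)): [3, 2, 5, 8, 4, 7, 0, 1, 6]
After 8 (swap(8, 3)): [3, 2, 5, 6, 4, 7, 0, 1, 8]
After 9 (rotate_left(6, 8, k=1)): [3, 2, 5, 6, 4, 7, 1, 8, 0]
After 10 (rotate_left(6, 8, k=2)): [3, 2, 5, 6, 4, 7, 0, 1, 8]
After 11 (swap(0, 3)): [6, 2, 5, 3, 4, 7, 0, 1, 8]
After 12 (swap(0, 6)): [0, 2, 5, 3, 4, 7, 6, 1, 8]
After 13 (swap(2, 5)): [0, 2, 7, 3, 4, 5, 6, 1, 8]
After 14 (swap(2, 1)): [0, 7, 2, 3, 4, 5, 6, 1, 8]
After 15 (swap(1, 7)): [0, 1, 2, 3, 4, 5, 6, 7, 8]

Answer: yes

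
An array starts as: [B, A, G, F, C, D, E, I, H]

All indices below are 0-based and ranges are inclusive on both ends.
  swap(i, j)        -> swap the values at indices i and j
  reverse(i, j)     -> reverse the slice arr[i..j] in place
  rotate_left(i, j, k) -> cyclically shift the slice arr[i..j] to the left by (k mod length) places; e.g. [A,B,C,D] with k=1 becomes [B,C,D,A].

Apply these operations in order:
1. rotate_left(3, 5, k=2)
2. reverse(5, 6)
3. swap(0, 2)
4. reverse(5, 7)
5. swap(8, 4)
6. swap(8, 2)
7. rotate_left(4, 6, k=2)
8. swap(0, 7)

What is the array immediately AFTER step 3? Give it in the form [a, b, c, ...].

Answer: [G, A, B, D, F, E, C, I, H]

Derivation:
After 1 (rotate_left(3, 5, k=2)): [B, A, G, D, F, C, E, I, H]
After 2 (reverse(5, 6)): [B, A, G, D, F, E, C, I, H]
After 3 (swap(0, 2)): [G, A, B, D, F, E, C, I, H]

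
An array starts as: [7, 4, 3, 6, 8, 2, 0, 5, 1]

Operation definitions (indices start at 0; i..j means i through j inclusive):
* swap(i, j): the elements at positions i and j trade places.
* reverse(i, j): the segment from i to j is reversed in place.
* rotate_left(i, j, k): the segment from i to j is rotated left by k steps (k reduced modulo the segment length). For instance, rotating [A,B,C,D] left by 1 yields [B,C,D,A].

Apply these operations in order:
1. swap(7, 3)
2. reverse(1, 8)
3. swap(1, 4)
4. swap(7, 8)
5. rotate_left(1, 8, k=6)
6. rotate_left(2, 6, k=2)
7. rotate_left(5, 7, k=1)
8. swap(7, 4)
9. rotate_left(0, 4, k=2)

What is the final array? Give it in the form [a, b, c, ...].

After 1 (swap(7, 3)): [7, 4, 3, 5, 8, 2, 0, 6, 1]
After 2 (reverse(1, 8)): [7, 1, 6, 0, 2, 8, 5, 3, 4]
After 3 (swap(1, 4)): [7, 2, 6, 0, 1, 8, 5, 3, 4]
After 4 (swap(7, 8)): [7, 2, 6, 0, 1, 8, 5, 4, 3]
After 5 (rotate_left(1, 8, k=6)): [7, 4, 3, 2, 6, 0, 1, 8, 5]
After 6 (rotate_left(2, 6, k=2)): [7, 4, 6, 0, 1, 3, 2, 8, 5]
After 7 (rotate_left(5, 7, k=1)): [7, 4, 6, 0, 1, 2, 8, 3, 5]
After 8 (swap(7, 4)): [7, 4, 6, 0, 3, 2, 8, 1, 5]
After 9 (rotate_left(0, 4, k=2)): [6, 0, 3, 7, 4, 2, 8, 1, 5]

Answer: [6, 0, 3, 7, 4, 2, 8, 1, 5]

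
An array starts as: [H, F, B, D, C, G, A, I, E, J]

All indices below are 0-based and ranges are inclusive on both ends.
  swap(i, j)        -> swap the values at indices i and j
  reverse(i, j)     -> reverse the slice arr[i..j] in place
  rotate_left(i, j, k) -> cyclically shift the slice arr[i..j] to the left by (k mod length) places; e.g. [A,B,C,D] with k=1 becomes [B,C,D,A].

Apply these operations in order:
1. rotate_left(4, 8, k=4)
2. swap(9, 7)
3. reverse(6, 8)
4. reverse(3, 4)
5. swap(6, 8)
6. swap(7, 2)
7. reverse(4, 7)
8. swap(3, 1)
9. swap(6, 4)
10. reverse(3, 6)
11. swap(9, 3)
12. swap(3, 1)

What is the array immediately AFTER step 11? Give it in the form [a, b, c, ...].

Answer: [H, E, J, A, G, C, F, D, I, B]

Derivation:
After 1 (rotate_left(4, 8, k=4)): [H, F, B, D, E, C, G, A, I, J]
After 2 (swap(9, 7)): [H, F, B, D, E, C, G, J, I, A]
After 3 (reverse(6, 8)): [H, F, B, D, E, C, I, J, G, A]
After 4 (reverse(3, 4)): [H, F, B, E, D, C, I, J, G, A]
After 5 (swap(6, 8)): [H, F, B, E, D, C, G, J, I, A]
After 6 (swap(7, 2)): [H, F, J, E, D, C, G, B, I, A]
After 7 (reverse(4, 7)): [H, F, J, E, B, G, C, D, I, A]
After 8 (swap(3, 1)): [H, E, J, F, B, G, C, D, I, A]
After 9 (swap(6, 4)): [H, E, J, F, C, G, B, D, I, A]
After 10 (reverse(3, 6)): [H, E, J, B, G, C, F, D, I, A]
After 11 (swap(9, 3)): [H, E, J, A, G, C, F, D, I, B]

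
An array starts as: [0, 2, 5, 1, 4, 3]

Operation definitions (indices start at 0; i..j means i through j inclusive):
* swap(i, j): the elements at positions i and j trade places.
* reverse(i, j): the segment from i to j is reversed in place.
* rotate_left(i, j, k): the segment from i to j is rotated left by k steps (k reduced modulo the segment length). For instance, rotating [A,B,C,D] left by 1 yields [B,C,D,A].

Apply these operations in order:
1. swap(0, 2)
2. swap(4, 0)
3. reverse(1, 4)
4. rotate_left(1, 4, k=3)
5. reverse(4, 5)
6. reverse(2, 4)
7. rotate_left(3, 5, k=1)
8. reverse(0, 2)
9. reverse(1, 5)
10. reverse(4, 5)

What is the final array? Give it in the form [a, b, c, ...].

After 1 (swap(0, 2)): [5, 2, 0, 1, 4, 3]
After 2 (swap(4, 0)): [4, 2, 0, 1, 5, 3]
After 3 (reverse(1, 4)): [4, 5, 1, 0, 2, 3]
After 4 (rotate_left(1, 4, k=3)): [4, 2, 5, 1, 0, 3]
After 5 (reverse(4, 5)): [4, 2, 5, 1, 3, 0]
After 6 (reverse(2, 4)): [4, 2, 3, 1, 5, 0]
After 7 (rotate_left(3, 5, k=1)): [4, 2, 3, 5, 0, 1]
After 8 (reverse(0, 2)): [3, 2, 4, 5, 0, 1]
After 9 (reverse(1, 5)): [3, 1, 0, 5, 4, 2]
After 10 (reverse(4, 5)): [3, 1, 0, 5, 2, 4]

Answer: [3, 1, 0, 5, 2, 4]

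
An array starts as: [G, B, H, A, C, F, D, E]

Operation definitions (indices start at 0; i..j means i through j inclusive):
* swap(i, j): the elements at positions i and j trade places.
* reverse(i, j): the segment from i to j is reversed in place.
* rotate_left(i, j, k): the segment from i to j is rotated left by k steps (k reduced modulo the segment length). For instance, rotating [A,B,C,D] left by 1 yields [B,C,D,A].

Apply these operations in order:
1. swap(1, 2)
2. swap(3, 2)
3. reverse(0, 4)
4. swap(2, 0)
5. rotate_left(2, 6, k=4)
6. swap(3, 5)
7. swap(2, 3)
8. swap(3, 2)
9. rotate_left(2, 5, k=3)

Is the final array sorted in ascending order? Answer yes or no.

Answer: no

Derivation:
After 1 (swap(1, 2)): [G, H, B, A, C, F, D, E]
After 2 (swap(3, 2)): [G, H, A, B, C, F, D, E]
After 3 (reverse(0, 4)): [C, B, A, H, G, F, D, E]
After 4 (swap(2, 0)): [A, B, C, H, G, F, D, E]
After 5 (rotate_left(2, 6, k=4)): [A, B, D, C, H, G, F, E]
After 6 (swap(3, 5)): [A, B, D, G, H, C, F, E]
After 7 (swap(2, 3)): [A, B, G, D, H, C, F, E]
After 8 (swap(3, 2)): [A, B, D, G, H, C, F, E]
After 9 (rotate_left(2, 5, k=3)): [A, B, C, D, G, H, F, E]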